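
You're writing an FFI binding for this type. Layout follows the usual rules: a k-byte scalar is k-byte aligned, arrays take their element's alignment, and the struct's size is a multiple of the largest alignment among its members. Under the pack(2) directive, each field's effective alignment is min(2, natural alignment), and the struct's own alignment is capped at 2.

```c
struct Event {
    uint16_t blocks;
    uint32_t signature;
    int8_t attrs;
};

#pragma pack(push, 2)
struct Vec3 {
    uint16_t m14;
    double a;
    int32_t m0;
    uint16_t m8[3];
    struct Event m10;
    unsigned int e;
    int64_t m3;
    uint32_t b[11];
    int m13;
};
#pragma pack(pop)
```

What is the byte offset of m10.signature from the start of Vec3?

Event: 0..2  blocks  (2B, 2-aligned); 2..4  -- padding (2B); 4..8  signature  (4B, 4-aligned); 8..9  attrs  (1B, 1-aligned); 9..12  -- tail padding (3B); sizeof = 12, alignof = 4
0..2  m14  (2B, 2-aligned)
2..10  a  (8B, 2-aligned)
10..14  m0  (4B, 2-aligned)
14..20  m8  (6B, 2-aligned)
20..32  m10  (12B, 2-aligned)
within Event: signature at 4
20 + 4 = 24

24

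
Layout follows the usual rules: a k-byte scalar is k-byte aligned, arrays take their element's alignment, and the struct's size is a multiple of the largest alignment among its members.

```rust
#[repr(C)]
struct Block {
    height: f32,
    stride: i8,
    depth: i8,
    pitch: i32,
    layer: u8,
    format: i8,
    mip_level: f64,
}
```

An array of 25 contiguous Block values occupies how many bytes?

600

0..4  height  (4B, 4-aligned)
4..5  stride  (1B, 1-aligned)
5..6  depth  (1B, 1-aligned)
6..8  -- padding (2B)
8..12  pitch  (4B, 4-aligned)
12..13  layer  (1B, 1-aligned)
13..14  format  (1B, 1-aligned)
14..16  -- padding (2B)
16..24  mip_level  (8B, 8-aligned)
sizeof = 24, alignof = 8
array of 25: 25 × 24 = 600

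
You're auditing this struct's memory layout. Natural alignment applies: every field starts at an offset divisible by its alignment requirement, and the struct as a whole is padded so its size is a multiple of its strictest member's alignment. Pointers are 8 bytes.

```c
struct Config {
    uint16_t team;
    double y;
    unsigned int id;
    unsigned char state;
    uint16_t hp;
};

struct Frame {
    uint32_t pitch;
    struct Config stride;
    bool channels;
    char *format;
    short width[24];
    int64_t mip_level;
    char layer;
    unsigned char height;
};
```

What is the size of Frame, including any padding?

Config: team at 0 (size 2, align 2) → ends 2; pad 6 to align 8 for y; y at 8 (size 8, align 8) → ends 16; id at 16 (size 4, align 4) → ends 20; state at 20 (size 1, align 1) → ends 21; pad 1 to align 2 for hp; hp at 22 (size 2, align 2) → ends 24; total 24 bytes, alignment 8
pitch at 0 (size 4, align 4) → ends 4
pad 4 to align 8 for stride
stride at 8 (size 24, align 8) → ends 32
channels at 32 (size 1, align 1) → ends 33
pad 7 to align 8 for format
format at 40 (size 8, align 8) → ends 48
width at 48 (size 48, align 2) → ends 96
mip_level at 96 (size 8, align 8) → ends 104
layer at 104 (size 1, align 1) → ends 105
height at 105 (size 1, align 1) → ends 106
tail pad 6 to reach multiple of 8
total 112 bytes, alignment 8

112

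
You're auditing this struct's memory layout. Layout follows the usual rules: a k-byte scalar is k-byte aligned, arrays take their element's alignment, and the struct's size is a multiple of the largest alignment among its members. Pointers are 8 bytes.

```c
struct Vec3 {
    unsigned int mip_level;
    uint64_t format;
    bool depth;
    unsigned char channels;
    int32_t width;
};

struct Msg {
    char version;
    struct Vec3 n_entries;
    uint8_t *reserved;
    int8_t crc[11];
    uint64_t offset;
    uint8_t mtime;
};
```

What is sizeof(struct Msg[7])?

Vec3: 0..4  mip_level  (4B, 4-aligned); 4..8  -- padding (4B); 8..16  format  (8B, 8-aligned); 16..17  depth  (1B, 1-aligned); 17..18  channels  (1B, 1-aligned); 18..20  -- padding (2B); 20..24  width  (4B, 4-aligned); sizeof = 24, alignof = 8
0..1  version  (1B, 1-aligned)
1..8  -- padding (7B)
8..32  n_entries  (24B, 8-aligned)
32..40  reserved  (8B, 8-aligned)
40..51  crc  (11B, 1-aligned)
51..56  -- padding (5B)
56..64  offset  (8B, 8-aligned)
64..65  mtime  (1B, 1-aligned)
65..72  -- tail padding (7B)
sizeof = 72, alignof = 8
array of 7: 7 × 72 = 504

504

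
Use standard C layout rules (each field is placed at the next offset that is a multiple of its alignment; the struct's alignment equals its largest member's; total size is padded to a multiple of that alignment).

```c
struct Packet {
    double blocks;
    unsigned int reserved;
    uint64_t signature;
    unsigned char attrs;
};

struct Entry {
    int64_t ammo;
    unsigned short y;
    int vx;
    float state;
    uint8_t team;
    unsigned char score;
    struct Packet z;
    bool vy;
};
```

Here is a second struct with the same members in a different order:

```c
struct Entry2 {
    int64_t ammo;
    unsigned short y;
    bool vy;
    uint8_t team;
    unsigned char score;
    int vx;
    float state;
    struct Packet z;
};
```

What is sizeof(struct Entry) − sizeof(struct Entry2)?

Packet: blocks at 0 (size 8, align 8) → ends 8; reserved at 8 (size 4, align 4) → ends 12; pad 4 to align 8 for signature; signature at 16 (size 8, align 8) → ends 24; attrs at 24 (size 1, align 1) → ends 25; tail pad 7 to reach multiple of 8; total 32 bytes, alignment 8
ammo at 0 (size 8, align 8) → ends 8
y at 8 (size 2, align 2) → ends 10
pad 2 to align 4 for vx
vx at 12 (size 4, align 4) → ends 16
state at 16 (size 4, align 4) → ends 20
team at 20 (size 1, align 1) → ends 21
score at 21 (size 1, align 1) → ends 22
pad 2 to align 8 for z
z at 24 (size 32, align 8) → ends 56
vy at 56 (size 1, align 1) → ends 57
tail pad 7 to reach multiple of 8
total 64 bytes, alignment 8
— Entry2 —
ammo at 0 (size 8, align 8) → ends 8
y at 8 (size 2, align 2) → ends 10
vy at 10 (size 1, align 1) → ends 11
team at 11 (size 1, align 1) → ends 12
score at 12 (size 1, align 1) → ends 13
pad 3 to align 4 for vx
vx at 16 (size 4, align 4) → ends 20
state at 20 (size 4, align 4) → ends 24
z at 24 (size 32, align 8) → ends 56
total 56 bytes, alignment 8
64 − 56 = 8

8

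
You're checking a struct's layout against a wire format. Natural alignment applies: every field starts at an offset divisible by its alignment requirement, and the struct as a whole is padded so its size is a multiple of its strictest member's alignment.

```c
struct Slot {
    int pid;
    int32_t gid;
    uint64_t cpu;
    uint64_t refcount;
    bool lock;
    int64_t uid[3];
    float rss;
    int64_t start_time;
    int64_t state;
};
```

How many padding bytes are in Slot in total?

0..4  pid  (4B, 4-aligned)
4..8  gid  (4B, 4-aligned)
8..16  cpu  (8B, 8-aligned)
16..24  refcount  (8B, 8-aligned)
24..25  lock  (1B, 1-aligned)
25..32  -- padding (7B)
32..56  uid  (24B, 8-aligned)
56..60  rss  (4B, 4-aligned)
60..64  -- padding (4B)
64..72  start_time  (8B, 8-aligned)
72..80  state  (8B, 8-aligned)
sizeof = 80, alignof = 8
data bytes 69, size 80 → padding 11

11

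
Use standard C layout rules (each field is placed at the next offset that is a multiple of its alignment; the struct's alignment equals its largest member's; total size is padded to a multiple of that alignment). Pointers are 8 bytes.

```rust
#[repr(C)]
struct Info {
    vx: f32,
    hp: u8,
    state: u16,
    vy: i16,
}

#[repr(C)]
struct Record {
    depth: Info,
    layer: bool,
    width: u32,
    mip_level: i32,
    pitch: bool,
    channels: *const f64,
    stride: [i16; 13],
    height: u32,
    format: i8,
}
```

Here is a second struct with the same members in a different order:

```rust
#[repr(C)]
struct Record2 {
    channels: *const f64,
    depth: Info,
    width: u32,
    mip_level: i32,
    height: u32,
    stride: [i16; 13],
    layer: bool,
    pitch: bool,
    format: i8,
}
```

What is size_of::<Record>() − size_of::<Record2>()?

Info: vx at 0 (size 4, align 4) → ends 4; hp at 4 (size 1, align 1) → ends 5; pad 1 to align 2 for state; state at 6 (size 2, align 2) → ends 8; vy at 8 (size 2, align 2) → ends 10; tail pad 2 to reach multiple of 4; total 12 bytes, alignment 4
depth at 0 (size 12, align 4) → ends 12
layer at 12 (size 1, align 1) → ends 13
pad 3 to align 4 for width
width at 16 (size 4, align 4) → ends 20
mip_level at 20 (size 4, align 4) → ends 24
pitch at 24 (size 1, align 1) → ends 25
pad 7 to align 8 for channels
channels at 32 (size 8, align 8) → ends 40
stride at 40 (size 26, align 2) → ends 66
pad 2 to align 4 for height
height at 68 (size 4, align 4) → ends 72
format at 72 (size 1, align 1) → ends 73
tail pad 7 to reach multiple of 8
total 80 bytes, alignment 8
— Record2 —
channels at 0 (size 8, align 8) → ends 8
depth at 8 (size 12, align 4) → ends 20
width at 20 (size 4, align 4) → ends 24
mip_level at 24 (size 4, align 4) → ends 28
height at 28 (size 4, align 4) → ends 32
stride at 32 (size 26, align 2) → ends 58
layer at 58 (size 1, align 1) → ends 59
pitch at 59 (size 1, align 1) → ends 60
format at 60 (size 1, align 1) → ends 61
tail pad 3 to reach multiple of 8
total 64 bytes, alignment 8
80 − 64 = 16

16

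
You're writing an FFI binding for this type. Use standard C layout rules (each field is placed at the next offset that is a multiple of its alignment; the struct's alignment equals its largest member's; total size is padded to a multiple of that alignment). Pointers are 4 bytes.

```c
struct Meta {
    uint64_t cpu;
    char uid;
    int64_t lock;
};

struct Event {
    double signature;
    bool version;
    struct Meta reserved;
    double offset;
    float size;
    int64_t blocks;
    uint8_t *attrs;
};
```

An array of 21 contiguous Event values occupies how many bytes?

1512

Meta: cpu at 0 (size 8, align 8) → ends 8; uid at 8 (size 1, align 1) → ends 9; pad 7 to align 8 for lock; lock at 16 (size 8, align 8) → ends 24; total 24 bytes, alignment 8
signature at 0 (size 8, align 8) → ends 8
version at 8 (size 1, align 1) → ends 9
pad 7 to align 8 for reserved
reserved at 16 (size 24, align 8) → ends 40
offset at 40 (size 8, align 8) → ends 48
size at 48 (size 4, align 4) → ends 52
pad 4 to align 8 for blocks
blocks at 56 (size 8, align 8) → ends 64
attrs at 64 (size 4, align 4) → ends 68
tail pad 4 to reach multiple of 8
total 72 bytes, alignment 8
array of 21: 21 × 72 = 1512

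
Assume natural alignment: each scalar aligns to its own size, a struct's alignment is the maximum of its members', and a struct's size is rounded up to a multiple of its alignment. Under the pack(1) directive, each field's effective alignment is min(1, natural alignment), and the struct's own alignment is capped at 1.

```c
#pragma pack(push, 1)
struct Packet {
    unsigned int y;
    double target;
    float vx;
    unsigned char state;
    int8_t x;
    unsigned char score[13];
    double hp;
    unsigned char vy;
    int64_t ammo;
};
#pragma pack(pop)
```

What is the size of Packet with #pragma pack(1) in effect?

48

@0: y [4B, align 1] → 4
@4: target [8B, align 1] → 12
@12: vx [4B, align 1] → 16
@16: state [1B, align 1] → 17
@17: x [1B, align 1] → 18
@18: score [13B, align 1] → 31
@31: hp [8B, align 1] → 39
@39: vy [1B, align 1] → 40
@40: ammo [8B, align 1] → 48
size 48, align 1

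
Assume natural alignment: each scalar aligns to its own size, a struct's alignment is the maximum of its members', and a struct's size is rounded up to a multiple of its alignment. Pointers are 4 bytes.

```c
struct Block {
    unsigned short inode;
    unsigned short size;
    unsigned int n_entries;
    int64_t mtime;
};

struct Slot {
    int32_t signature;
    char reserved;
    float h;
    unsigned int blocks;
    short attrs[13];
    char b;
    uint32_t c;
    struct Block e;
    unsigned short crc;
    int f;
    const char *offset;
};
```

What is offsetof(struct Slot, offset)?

Block: 0..2  inode  (2B, 2-aligned); 2..4  size  (2B, 2-aligned); 4..8  n_entries  (4B, 4-aligned); 8..16  mtime  (8B, 8-aligned); sizeof = 16, alignof = 8
0..4  signature  (4B, 4-aligned)
4..5  reserved  (1B, 1-aligned)
5..8  -- padding (3B)
8..12  h  (4B, 4-aligned)
12..16  blocks  (4B, 4-aligned)
16..42  attrs  (26B, 2-aligned)
42..43  b  (1B, 1-aligned)
43..44  -- padding (1B)
44..48  c  (4B, 4-aligned)
48..64  e  (16B, 8-aligned)
64..66  crc  (2B, 2-aligned)
66..68  -- padding (2B)
68..72  f  (4B, 4-aligned)
72..76  offset  (4B, 4-aligned)

72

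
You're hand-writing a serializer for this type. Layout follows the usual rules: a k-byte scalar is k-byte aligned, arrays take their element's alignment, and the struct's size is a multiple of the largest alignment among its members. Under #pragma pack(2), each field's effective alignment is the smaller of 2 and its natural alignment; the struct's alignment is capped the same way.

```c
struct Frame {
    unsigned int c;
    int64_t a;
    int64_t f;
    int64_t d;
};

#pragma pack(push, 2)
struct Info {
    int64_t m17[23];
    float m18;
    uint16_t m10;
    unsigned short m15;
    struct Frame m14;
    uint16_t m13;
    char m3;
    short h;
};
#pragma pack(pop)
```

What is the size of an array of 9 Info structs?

2070

Frame: c at 0 (size 4, align 4) → ends 4; pad 4 to align 8 for a; a at 8 (size 8, align 8) → ends 16; f at 16 (size 8, align 8) → ends 24; d at 24 (size 8, align 8) → ends 32; total 32 bytes, alignment 8
m17 at 0 (size 184, align 2) → ends 184
m18 at 184 (size 4, align 2) → ends 188
m10 at 188 (size 2, align 2) → ends 190
m15 at 190 (size 2, align 2) → ends 192
m14 at 192 (size 32, align 2) → ends 224
m13 at 224 (size 2, align 2) → ends 226
m3 at 226 (size 1, align 1) → ends 227
pad 1 to align 2 for h
h at 228 (size 2, align 2) → ends 230
total 230 bytes, alignment 2
array of 9: 9 × 230 = 2070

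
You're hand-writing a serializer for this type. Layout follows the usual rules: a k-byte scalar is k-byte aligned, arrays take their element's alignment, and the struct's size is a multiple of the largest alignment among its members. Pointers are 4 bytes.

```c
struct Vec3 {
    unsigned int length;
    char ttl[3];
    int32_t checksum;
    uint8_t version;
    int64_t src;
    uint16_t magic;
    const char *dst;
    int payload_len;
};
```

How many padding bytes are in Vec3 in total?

length at 0 (size 4, align 4) → ends 4
ttl at 4 (size 3, align 1) → ends 7
pad 1 to align 4 for checksum
checksum at 8 (size 4, align 4) → ends 12
version at 12 (size 1, align 1) → ends 13
pad 3 to align 8 for src
src at 16 (size 8, align 8) → ends 24
magic at 24 (size 2, align 2) → ends 26
pad 2 to align 4 for dst
dst at 28 (size 4, align 4) → ends 32
payload_len at 32 (size 4, align 4) → ends 36
tail pad 4 to reach multiple of 8
total 40 bytes, alignment 8
data bytes 30, size 40 → padding 10

10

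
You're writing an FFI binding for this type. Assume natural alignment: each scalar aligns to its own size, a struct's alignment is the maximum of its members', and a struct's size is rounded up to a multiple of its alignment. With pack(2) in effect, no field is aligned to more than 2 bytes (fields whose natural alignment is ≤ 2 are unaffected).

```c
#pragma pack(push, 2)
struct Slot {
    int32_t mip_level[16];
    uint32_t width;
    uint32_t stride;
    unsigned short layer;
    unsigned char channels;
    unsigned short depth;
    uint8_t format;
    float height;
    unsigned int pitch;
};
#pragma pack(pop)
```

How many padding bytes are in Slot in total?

@0: mip_level [64B, align 2] → 64
@64: width [4B, align 2] → 68
@68: stride [4B, align 2] → 72
@72: layer [2B, align 2] → 74
@74: channels [1B, align 1] → 75
+1 pad (align 2)
@76: depth [2B, align 2] → 78
@78: format [1B, align 1] → 79
+1 pad (align 2)
@80: height [4B, align 2] → 84
@84: pitch [4B, align 2] → 88
size 88, align 2
data bytes 86, size 88 → padding 2

2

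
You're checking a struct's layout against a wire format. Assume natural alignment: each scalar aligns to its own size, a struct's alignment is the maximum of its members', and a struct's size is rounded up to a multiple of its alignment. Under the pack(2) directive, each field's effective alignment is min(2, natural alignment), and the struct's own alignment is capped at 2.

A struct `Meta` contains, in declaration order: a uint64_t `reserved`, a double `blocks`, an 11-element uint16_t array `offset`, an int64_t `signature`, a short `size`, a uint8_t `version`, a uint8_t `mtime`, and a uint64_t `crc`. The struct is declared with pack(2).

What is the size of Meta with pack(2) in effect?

58

@0: reserved [8B, align 2] → 8
@8: blocks [8B, align 2] → 16
@16: offset [22B, align 2] → 38
@38: signature [8B, align 2] → 46
@46: size [2B, align 2] → 48
@48: version [1B, align 1] → 49
@49: mtime [1B, align 1] → 50
@50: crc [8B, align 2] → 58
size 58, align 2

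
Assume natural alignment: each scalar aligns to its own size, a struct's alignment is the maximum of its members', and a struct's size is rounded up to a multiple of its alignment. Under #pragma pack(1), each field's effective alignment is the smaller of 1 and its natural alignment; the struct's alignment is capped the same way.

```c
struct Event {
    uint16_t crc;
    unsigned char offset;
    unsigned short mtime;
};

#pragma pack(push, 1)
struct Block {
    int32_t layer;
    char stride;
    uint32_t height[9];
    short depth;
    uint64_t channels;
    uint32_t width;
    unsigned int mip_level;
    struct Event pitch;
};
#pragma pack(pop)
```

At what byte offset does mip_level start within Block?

Event: 0..2  crc  (2B, 2-aligned); 2..3  offset  (1B, 1-aligned); 3..4  -- padding (1B); 4..6  mtime  (2B, 2-aligned); sizeof = 6, alignof = 2
0..4  layer  (4B, 1-aligned)
4..5  stride  (1B, 1-aligned)
5..41  height  (36B, 1-aligned)
41..43  depth  (2B, 1-aligned)
43..51  channels  (8B, 1-aligned)
51..55  width  (4B, 1-aligned)
55..59  mip_level  (4B, 1-aligned)

55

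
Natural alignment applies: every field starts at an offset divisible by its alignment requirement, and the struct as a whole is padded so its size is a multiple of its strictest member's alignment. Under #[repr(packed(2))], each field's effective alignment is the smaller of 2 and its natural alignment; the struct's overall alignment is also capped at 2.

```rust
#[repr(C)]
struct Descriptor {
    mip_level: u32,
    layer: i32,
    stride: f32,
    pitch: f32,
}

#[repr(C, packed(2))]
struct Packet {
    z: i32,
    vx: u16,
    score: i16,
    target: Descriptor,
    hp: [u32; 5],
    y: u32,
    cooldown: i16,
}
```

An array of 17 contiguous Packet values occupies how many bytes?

850

Descriptor: mip_level at 0 (size 4, align 4) → ends 4; layer at 4 (size 4, align 4) → ends 8; stride at 8 (size 4, align 4) → ends 12; pitch at 12 (size 4, align 4) → ends 16; total 16 bytes, alignment 4
z at 0 (size 4, align 2) → ends 4
vx at 4 (size 2, align 2) → ends 6
score at 6 (size 2, align 2) → ends 8
target at 8 (size 16, align 2) → ends 24
hp at 24 (size 20, align 2) → ends 44
y at 44 (size 4, align 2) → ends 48
cooldown at 48 (size 2, align 2) → ends 50
total 50 bytes, alignment 2
array of 17: 17 × 50 = 850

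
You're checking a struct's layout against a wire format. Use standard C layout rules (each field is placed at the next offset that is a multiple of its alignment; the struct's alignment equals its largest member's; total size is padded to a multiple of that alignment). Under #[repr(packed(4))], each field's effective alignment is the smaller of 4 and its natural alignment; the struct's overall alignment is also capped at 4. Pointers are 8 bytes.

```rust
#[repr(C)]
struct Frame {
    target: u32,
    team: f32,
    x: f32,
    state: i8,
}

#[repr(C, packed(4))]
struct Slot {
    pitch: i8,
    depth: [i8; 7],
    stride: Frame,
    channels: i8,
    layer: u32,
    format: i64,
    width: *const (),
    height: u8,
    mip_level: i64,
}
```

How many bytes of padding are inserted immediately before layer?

Frame: target at 0 (size 4, align 4) → ends 4; team at 4 (size 4, align 4) → ends 8; x at 8 (size 4, align 4) → ends 12; state at 12 (size 1, align 1) → ends 13; tail pad 3 to reach multiple of 4; total 16 bytes, alignment 4
pitch at 0 (size 1, align 1) → ends 1
depth at 1 (size 7, align 1) → ends 8
stride at 8 (size 16, align 4) → ends 24
channels at 24 (size 1, align 1) → ends 25
pad 3 to align 4 for layer
layer at 28 (size 4, align 4) → ends 32

3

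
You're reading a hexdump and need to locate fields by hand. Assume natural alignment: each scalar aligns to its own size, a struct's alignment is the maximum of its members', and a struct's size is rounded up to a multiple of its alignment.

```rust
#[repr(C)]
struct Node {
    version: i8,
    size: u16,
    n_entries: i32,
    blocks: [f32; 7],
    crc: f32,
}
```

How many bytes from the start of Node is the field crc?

36

version at 0 (size 1, align 1) → ends 1
pad 1 to align 2 for size
size at 2 (size 2, align 2) → ends 4
n_entries at 4 (size 4, align 4) → ends 8
blocks at 8 (size 28, align 4) → ends 36
crc at 36 (size 4, align 4) → ends 40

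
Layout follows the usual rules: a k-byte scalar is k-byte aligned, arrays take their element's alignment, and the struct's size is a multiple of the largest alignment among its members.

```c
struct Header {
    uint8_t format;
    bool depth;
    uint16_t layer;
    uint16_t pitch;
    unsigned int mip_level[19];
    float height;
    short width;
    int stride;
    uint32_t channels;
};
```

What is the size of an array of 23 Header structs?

format at 0 (size 1, align 1) → ends 1
depth at 1 (size 1, align 1) → ends 2
layer at 2 (size 2, align 2) → ends 4
pitch at 4 (size 2, align 2) → ends 6
pad 2 to align 4 for mip_level
mip_level at 8 (size 76, align 4) → ends 84
height at 84 (size 4, align 4) → ends 88
width at 88 (size 2, align 2) → ends 90
pad 2 to align 4 for stride
stride at 92 (size 4, align 4) → ends 96
channels at 96 (size 4, align 4) → ends 100
total 100 bytes, alignment 4
array of 23: 23 × 100 = 2300

2300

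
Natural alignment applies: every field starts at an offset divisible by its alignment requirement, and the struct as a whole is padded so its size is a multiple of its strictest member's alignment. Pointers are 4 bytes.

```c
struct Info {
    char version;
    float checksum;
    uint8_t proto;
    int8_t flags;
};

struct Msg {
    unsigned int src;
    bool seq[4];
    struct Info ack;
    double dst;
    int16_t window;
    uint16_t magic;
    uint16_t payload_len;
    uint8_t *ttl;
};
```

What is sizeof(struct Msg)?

Info: @0: version [1B, align 1] → 1; +3 pad (align 4); @4: checksum [4B, align 4] → 8; @8: proto [1B, align 1] → 9; @9: flags [1B, align 1] → 10; +2 tail pad (align 4); size 12, align 4
@0: src [4B, align 4] → 4
@4: seq [4B, align 1] → 8
@8: ack [12B, align 4] → 20
+4 pad (align 8)
@24: dst [8B, align 8] → 32
@32: window [2B, align 2] → 34
@34: magic [2B, align 2] → 36
@36: payload_len [2B, align 2] → 38
+2 pad (align 4)
@40: ttl [4B, align 4] → 44
+4 tail pad (align 8)
size 48, align 8

48 bytes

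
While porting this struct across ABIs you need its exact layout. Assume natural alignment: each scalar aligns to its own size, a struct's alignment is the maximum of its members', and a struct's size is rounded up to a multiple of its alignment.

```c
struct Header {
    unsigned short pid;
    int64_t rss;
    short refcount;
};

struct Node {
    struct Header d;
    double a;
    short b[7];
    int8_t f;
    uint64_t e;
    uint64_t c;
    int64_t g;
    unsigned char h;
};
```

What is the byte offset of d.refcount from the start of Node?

16

Header: pid at 0 (size 2, align 2) → ends 2; pad 6 to align 8 for rss; rss at 8 (size 8, align 8) → ends 16; refcount at 16 (size 2, align 2) → ends 18; tail pad 6 to reach multiple of 8; total 24 bytes, alignment 8
d at 0 (size 24, align 8) → ends 24
within Header: refcount at 16
0 + 16 = 16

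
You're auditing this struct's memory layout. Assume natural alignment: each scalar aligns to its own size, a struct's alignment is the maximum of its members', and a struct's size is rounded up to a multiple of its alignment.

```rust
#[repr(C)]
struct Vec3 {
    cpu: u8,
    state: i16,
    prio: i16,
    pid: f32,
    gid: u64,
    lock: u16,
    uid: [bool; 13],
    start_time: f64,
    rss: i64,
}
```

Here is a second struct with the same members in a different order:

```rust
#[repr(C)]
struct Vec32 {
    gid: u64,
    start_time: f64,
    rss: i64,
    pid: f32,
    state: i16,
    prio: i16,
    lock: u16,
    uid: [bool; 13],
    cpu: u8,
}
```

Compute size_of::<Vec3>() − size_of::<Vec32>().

@0: cpu [1B, align 1] → 1
+1 pad (align 2)
@2: state [2B, align 2] → 4
@4: prio [2B, align 2] → 6
+2 pad (align 4)
@8: pid [4B, align 4] → 12
+4 pad (align 8)
@16: gid [8B, align 8] → 24
@24: lock [2B, align 2] → 26
@26: uid [13B, align 1] → 39
+1 pad (align 8)
@40: start_time [8B, align 8] → 48
@48: rss [8B, align 8] → 56
size 56, align 8
— Vec32 —
@0: gid [8B, align 8] → 8
@8: start_time [8B, align 8] → 16
@16: rss [8B, align 8] → 24
@24: pid [4B, align 4] → 28
@28: state [2B, align 2] → 30
@30: prio [2B, align 2] → 32
@32: lock [2B, align 2] → 34
@34: uid [13B, align 1] → 47
@47: cpu [1B, align 1] → 48
size 48, align 8
56 − 48 = 8

8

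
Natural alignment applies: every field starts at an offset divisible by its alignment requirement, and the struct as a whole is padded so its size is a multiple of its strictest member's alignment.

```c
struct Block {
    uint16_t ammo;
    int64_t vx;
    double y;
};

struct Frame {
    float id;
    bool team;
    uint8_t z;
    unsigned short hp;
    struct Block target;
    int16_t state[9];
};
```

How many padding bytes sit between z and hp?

0

Block: 0..2  ammo  (2B, 2-aligned); 2..8  -- padding (6B); 8..16  vx  (8B, 8-aligned); 16..24  y  (8B, 8-aligned); sizeof = 24, alignof = 8
0..4  id  (4B, 4-aligned)
4..5  team  (1B, 1-aligned)
5..6  z  (1B, 1-aligned)
6..8  hp  (2B, 2-aligned)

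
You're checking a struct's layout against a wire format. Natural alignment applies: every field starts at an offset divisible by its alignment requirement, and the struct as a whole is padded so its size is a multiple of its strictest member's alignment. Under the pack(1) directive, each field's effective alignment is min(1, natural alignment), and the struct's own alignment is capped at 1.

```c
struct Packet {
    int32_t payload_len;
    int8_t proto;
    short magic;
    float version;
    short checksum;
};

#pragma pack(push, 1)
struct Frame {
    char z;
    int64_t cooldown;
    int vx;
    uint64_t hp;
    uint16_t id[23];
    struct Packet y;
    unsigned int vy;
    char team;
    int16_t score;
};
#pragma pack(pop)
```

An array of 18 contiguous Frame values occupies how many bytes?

1620

Packet: @0: payload_len [4B, align 4] → 4; @4: proto [1B, align 1] → 5; +1 pad (align 2); @6: magic [2B, align 2] → 8; @8: version [4B, align 4] → 12; @12: checksum [2B, align 2] → 14; +2 tail pad (align 4); size 16, align 4
@0: z [1B, align 1] → 1
@1: cooldown [8B, align 1] → 9
@9: vx [4B, align 1] → 13
@13: hp [8B, align 1] → 21
@21: id [46B, align 1] → 67
@67: y [16B, align 1] → 83
@83: vy [4B, align 1] → 87
@87: team [1B, align 1] → 88
@88: score [2B, align 1] → 90
size 90, align 1
array of 18: 18 × 90 = 1620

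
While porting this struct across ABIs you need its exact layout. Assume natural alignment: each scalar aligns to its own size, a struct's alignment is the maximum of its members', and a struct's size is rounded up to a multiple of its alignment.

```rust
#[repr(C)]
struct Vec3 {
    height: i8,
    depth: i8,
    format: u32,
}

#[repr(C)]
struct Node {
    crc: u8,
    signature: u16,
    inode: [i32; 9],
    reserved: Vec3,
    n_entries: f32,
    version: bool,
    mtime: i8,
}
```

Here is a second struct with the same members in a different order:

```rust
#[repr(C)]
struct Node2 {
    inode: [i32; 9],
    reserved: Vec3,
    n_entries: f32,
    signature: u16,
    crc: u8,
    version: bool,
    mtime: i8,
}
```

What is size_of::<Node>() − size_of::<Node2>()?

Vec3: height at 0 (size 1, align 1) → ends 1; depth at 1 (size 1, align 1) → ends 2; pad 2 to align 4 for format; format at 4 (size 4, align 4) → ends 8; total 8 bytes, alignment 4
crc at 0 (size 1, align 1) → ends 1
pad 1 to align 2 for signature
signature at 2 (size 2, align 2) → ends 4
inode at 4 (size 36, align 4) → ends 40
reserved at 40 (size 8, align 4) → ends 48
n_entries at 48 (size 4, align 4) → ends 52
version at 52 (size 1, align 1) → ends 53
mtime at 53 (size 1, align 1) → ends 54
tail pad 2 to reach multiple of 4
total 56 bytes, alignment 4
— Node2 —
inode at 0 (size 36, align 4) → ends 36
reserved at 36 (size 8, align 4) → ends 44
n_entries at 44 (size 4, align 4) → ends 48
signature at 48 (size 2, align 2) → ends 50
crc at 50 (size 1, align 1) → ends 51
version at 51 (size 1, align 1) → ends 52
mtime at 52 (size 1, align 1) → ends 53
tail pad 3 to reach multiple of 4
total 56 bytes, alignment 4
56 − 56 = 0

0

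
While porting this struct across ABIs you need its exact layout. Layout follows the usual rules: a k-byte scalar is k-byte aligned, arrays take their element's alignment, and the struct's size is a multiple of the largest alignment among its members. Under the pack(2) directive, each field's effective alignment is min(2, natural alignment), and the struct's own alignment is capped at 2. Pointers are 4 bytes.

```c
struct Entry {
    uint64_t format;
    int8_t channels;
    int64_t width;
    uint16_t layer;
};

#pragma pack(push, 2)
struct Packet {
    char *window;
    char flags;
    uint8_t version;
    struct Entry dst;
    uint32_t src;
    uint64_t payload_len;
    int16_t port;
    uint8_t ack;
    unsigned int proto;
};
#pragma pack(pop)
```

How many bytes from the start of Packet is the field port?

50

Entry: @0: format [8B, align 8] → 8; @8: channels [1B, align 1] → 9; +7 pad (align 8); @16: width [8B, align 8] → 24; @24: layer [2B, align 2] → 26; +6 tail pad (align 8); size 32, align 8
@0: window [4B, align 2] → 4
@4: flags [1B, align 1] → 5
@5: version [1B, align 1] → 6
@6: dst [32B, align 2] → 38
@38: src [4B, align 2] → 42
@42: payload_len [8B, align 2] → 50
@50: port [2B, align 2] → 52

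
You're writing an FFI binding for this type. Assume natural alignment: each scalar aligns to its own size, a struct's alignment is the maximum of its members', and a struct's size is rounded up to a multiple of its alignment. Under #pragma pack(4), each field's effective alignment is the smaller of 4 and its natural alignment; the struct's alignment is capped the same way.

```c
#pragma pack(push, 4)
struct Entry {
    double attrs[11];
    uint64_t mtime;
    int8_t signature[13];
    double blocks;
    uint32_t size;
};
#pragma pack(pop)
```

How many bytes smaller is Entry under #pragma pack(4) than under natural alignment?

4

natural layout:
  @0: attrs [88B, align 8] → 88
  @88: mtime [8B, align 8] → 96
  @96: signature [13B, align 1] → 109
  +3 pad (align 8)
  @112: blocks [8B, align 8] → 120
  @120: size [4B, align 4] → 124
  +4 tail pad (align 8)
  size 128, align 8
packed(4) layout:
  @0: attrs [88B, align 4] → 88
  @88: mtime [8B, align 4] → 96
  @96: signature [13B, align 1] → 109
  +3 pad (align 4)
  @112: blocks [8B, align 4] → 120
  @120: size [4B, align 4] → 124
  size 124, align 4
128 − 124 = 4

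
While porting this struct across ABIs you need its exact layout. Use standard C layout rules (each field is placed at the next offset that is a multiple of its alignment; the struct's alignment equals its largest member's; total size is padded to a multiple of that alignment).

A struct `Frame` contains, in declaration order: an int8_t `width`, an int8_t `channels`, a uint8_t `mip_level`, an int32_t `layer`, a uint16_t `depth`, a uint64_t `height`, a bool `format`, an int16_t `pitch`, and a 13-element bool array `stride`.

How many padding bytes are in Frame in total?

width at 0 (size 1, align 1) → ends 1
channels at 1 (size 1, align 1) → ends 2
mip_level at 2 (size 1, align 1) → ends 3
pad 1 to align 4 for layer
layer at 4 (size 4, align 4) → ends 8
depth at 8 (size 2, align 2) → ends 10
pad 6 to align 8 for height
height at 16 (size 8, align 8) → ends 24
format at 24 (size 1, align 1) → ends 25
pad 1 to align 2 for pitch
pitch at 26 (size 2, align 2) → ends 28
stride at 28 (size 13, align 1) → ends 41
tail pad 7 to reach multiple of 8
total 48 bytes, alignment 8
data bytes 33, size 48 → padding 15

15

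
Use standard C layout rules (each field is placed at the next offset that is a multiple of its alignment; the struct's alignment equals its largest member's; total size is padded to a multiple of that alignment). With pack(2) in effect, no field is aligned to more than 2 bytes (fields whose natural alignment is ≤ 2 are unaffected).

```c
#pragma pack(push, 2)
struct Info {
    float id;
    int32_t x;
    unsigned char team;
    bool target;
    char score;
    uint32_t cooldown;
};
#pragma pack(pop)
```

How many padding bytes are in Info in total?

@0: id [4B, align 2] → 4
@4: x [4B, align 2] → 8
@8: team [1B, align 1] → 9
@9: target [1B, align 1] → 10
@10: score [1B, align 1] → 11
+1 pad (align 2)
@12: cooldown [4B, align 2] → 16
size 16, align 2
data bytes 15, size 16 → padding 1

1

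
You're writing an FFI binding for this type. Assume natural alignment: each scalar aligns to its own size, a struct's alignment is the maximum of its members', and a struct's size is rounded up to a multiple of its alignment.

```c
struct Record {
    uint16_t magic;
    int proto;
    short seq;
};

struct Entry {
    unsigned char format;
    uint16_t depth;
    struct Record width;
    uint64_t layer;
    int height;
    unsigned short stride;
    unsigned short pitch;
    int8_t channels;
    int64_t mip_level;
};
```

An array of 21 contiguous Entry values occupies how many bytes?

1008

Record: 0..2  magic  (2B, 2-aligned); 2..4  -- padding (2B); 4..8  proto  (4B, 4-aligned); 8..10  seq  (2B, 2-aligned); 10..12  -- tail padding (2B); sizeof = 12, alignof = 4
0..1  format  (1B, 1-aligned)
1..2  -- padding (1B)
2..4  depth  (2B, 2-aligned)
4..16  width  (12B, 4-aligned)
16..24  layer  (8B, 8-aligned)
24..28  height  (4B, 4-aligned)
28..30  stride  (2B, 2-aligned)
30..32  pitch  (2B, 2-aligned)
32..33  channels  (1B, 1-aligned)
33..40  -- padding (7B)
40..48  mip_level  (8B, 8-aligned)
sizeof = 48, alignof = 8
array of 21: 21 × 48 = 1008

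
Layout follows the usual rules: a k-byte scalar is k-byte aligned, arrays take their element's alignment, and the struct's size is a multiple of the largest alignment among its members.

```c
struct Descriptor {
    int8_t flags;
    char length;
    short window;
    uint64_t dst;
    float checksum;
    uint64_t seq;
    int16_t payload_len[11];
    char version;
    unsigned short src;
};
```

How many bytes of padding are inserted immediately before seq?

4

@0: flags [1B, align 1] → 1
@1: length [1B, align 1] → 2
@2: window [2B, align 2] → 4
+4 pad (align 8)
@8: dst [8B, align 8] → 16
@16: checksum [4B, align 4] → 20
+4 pad (align 8)
@24: seq [8B, align 8] → 32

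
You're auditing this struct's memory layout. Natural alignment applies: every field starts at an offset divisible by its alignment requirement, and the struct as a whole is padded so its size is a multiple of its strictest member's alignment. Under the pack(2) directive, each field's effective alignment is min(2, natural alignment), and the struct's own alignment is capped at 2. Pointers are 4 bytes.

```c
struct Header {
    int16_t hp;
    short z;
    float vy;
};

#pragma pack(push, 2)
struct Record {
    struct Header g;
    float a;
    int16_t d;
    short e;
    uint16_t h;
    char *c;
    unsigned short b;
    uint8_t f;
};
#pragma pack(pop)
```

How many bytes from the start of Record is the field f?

Header: hp at 0 (size 2, align 2) → ends 2; z at 2 (size 2, align 2) → ends 4; vy at 4 (size 4, align 4) → ends 8; total 8 bytes, alignment 4
g at 0 (size 8, align 2) → ends 8
a at 8 (size 4, align 2) → ends 12
d at 12 (size 2, align 2) → ends 14
e at 14 (size 2, align 2) → ends 16
h at 16 (size 2, align 2) → ends 18
c at 18 (size 4, align 2) → ends 22
b at 22 (size 2, align 2) → ends 24
f at 24 (size 1, align 1) → ends 25

24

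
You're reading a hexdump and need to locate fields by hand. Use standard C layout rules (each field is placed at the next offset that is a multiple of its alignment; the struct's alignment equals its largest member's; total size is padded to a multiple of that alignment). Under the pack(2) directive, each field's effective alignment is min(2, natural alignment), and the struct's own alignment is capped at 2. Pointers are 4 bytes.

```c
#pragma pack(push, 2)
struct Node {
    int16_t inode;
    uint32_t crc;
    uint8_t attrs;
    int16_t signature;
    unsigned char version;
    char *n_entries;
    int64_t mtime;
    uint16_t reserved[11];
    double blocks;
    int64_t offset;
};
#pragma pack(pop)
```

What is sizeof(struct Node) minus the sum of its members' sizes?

inode at 0 (size 2, align 2) → ends 2
crc at 2 (size 4, align 2) → ends 6
attrs at 6 (size 1, align 1) → ends 7
pad 1 to align 2 for signature
signature at 8 (size 2, align 2) → ends 10
version at 10 (size 1, align 1) → ends 11
pad 1 to align 2 for n_entries
n_entries at 12 (size 4, align 2) → ends 16
mtime at 16 (size 8, align 2) → ends 24
reserved at 24 (size 22, align 2) → ends 46
blocks at 46 (size 8, align 2) → ends 54
offset at 54 (size 8, align 2) → ends 62
total 62 bytes, alignment 2
data bytes 60, size 62 → padding 2

2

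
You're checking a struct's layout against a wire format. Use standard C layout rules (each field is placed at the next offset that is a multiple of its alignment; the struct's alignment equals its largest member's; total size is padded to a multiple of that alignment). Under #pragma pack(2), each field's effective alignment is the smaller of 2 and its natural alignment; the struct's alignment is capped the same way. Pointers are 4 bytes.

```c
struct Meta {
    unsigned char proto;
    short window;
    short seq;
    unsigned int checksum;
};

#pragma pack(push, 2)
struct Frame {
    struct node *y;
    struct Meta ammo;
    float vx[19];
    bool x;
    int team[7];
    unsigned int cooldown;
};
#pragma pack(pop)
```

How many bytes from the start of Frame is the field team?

94

Meta: proto at 0 (size 1, align 1) → ends 1; pad 1 to align 2 for window; window at 2 (size 2, align 2) → ends 4; seq at 4 (size 2, align 2) → ends 6; pad 2 to align 4 for checksum; checksum at 8 (size 4, align 4) → ends 12; total 12 bytes, alignment 4
y at 0 (size 4, align 2) → ends 4
ammo at 4 (size 12, align 2) → ends 16
vx at 16 (size 76, align 2) → ends 92
x at 92 (size 1, align 1) → ends 93
pad 1 to align 2 for team
team at 94 (size 28, align 2) → ends 122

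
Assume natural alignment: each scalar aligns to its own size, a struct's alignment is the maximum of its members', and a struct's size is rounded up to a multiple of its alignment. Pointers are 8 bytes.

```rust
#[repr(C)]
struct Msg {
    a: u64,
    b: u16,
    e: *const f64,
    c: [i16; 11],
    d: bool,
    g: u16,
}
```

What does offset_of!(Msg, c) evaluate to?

0..8  a  (8B, 8-aligned)
8..10  b  (2B, 2-aligned)
10..16  -- padding (6B)
16..24  e  (8B, 8-aligned)
24..46  c  (22B, 2-aligned)

24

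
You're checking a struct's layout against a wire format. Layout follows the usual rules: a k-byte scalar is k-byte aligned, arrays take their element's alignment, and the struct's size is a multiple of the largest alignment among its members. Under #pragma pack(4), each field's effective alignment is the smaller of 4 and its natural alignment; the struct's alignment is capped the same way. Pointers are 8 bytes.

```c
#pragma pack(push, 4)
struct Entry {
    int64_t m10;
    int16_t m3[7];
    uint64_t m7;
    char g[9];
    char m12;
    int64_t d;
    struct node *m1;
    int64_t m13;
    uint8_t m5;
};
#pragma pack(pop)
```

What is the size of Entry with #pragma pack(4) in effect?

0..8  m10  (8B, 4-aligned)
8..22  m3  (14B, 2-aligned)
22..24  -- padding (2B)
24..32  m7  (8B, 4-aligned)
32..41  g  (9B, 1-aligned)
41..42  m12  (1B, 1-aligned)
42..44  -- padding (2B)
44..52  d  (8B, 4-aligned)
52..60  m1  (8B, 4-aligned)
60..68  m13  (8B, 4-aligned)
68..69  m5  (1B, 1-aligned)
69..72  -- tail padding (3B)
sizeof = 72, alignof = 4

72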